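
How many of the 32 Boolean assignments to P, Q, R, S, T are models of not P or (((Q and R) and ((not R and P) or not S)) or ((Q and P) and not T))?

21

Initial set: {(not P or (((Q and R) and ((not R and P) or not S)) or ((Q and P) and not T)))}.
(not P or (((Q and R) and ((not R and P) or not S)) or ((Q and P) and not T))): β-rule — branch into not P  //  (((Q and R) and ((not R and P) or not S)) or ((Q and P) and not T)).
  branch 1 (add not P):
    ○ open, literals {P=F}.
  branch 2 (add (((Q and R) and ((not R and P) or not S)) or ((Q and P) and not T))):
    (((Q and R) and ((not R and P) or not S)) or ((Q and P) and not T)): β-rule — branch into ((Q and R) and ((not R and P) or not S))  //  ((Q and P) and not T).
      branch 2.1 (add ((Q and R) and ((not R and P) or not S))):
        ((Q and R) and ((not R and P) or not S)): α-rule — add (Q and R), ((not R and P) or not S).
        (Q and R): α-rule — add Q, R.
        ((not R and P) or not S): β-rule — branch into (not R and P)  //  not S.
          branch 2.1.1 (add (not R and P)):
            (not R and P): α-rule — add not R, P.
            × closes — contains both R and not R.
          branch 2.1.2 (add not S):
            ○ open, literals {Q=T, R=T, S=F}.
      branch 2.2 (add ((Q and P) and not T)):
        ((Q and P) and not T): α-rule — add (Q and P), not T.
        (Q and P): α-rule — add Q, P.
        ○ open, literals {P=T, Q=T, T=F}.
1 branch closed, 3 open.
Each open branch fixes some atoms; the unmentioned ones are free. Counting distinct full assignments: branch {P=F} (Q, R, S, T) contributes 16 new; branch {Q=T, R=T, S=F} (P, T) contributes 2 new; branch {P=T, Q=T, T=F} (R, S) contributes 3 new. Total: 21.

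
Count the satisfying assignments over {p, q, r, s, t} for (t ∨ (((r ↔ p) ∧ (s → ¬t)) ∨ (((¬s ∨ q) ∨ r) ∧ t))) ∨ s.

28

Initial set: {((t ∨ (((r ↔ p) ∧ (s → ¬t)) ∨ (((¬s ∨ q) ∨ r) ∧ t))) ∨ s)}.
((t ∨ (((r ↔ p) ∧ (s → ¬t)) ∨ (((¬s ∨ q) ∨ r) ∧ t))) ∨ s): β-rule — branch into (t ∨ (((r ↔ p) ∧ (s → ¬t)) ∨ (((¬s ∨ q) ∨ r) ∧ t)))  //  s.
  branch 1 (add (t ∨ (((r ↔ p) ∧ (s → ¬t)) ∨ (((¬s ∨ q) ∨ r) ∧ t)))):
    (t ∨ (((r ↔ p) ∧ (s → ¬t)) ∨ (((¬s ∨ q) ∨ r) ∧ t))): β-rule — branch into t  //  (((r ↔ p) ∧ (s → ¬t)) ∨ (((¬s ∨ q) ∨ r) ∧ t)).
      branch 1.1 (add t):
        ○ open, literals {t=1}.
      branch 1.2 (add (((r ↔ p) ∧ (s → ¬t)) ∨ (((¬s ∨ q) ∨ r) ∧ t))):
        (((r ↔ p) ∧ (s → ¬t)) ∨ (((¬s ∨ q) ∨ r) ∧ t)): β-rule — branch into ((r ↔ p) ∧ (s → ¬t))  //  (((¬s ∨ q) ∨ r) ∧ t).
          branch 1.2.1 (add ((r ↔ p) ∧ (s → ¬t))):
            ((r ↔ p) ∧ (s → ¬t)): α-rule — add (r ↔ p), (s → ¬t).
            (r ↔ p): β-rule — branch into r, p  //  ¬r, ¬p.
              branch 1.2.1.1 (add r, p):
                (s → ¬t): β-rule — branch into ¬s  //  ¬t.
                  branch 1.2.1.1.1 (add ¬s):
                    ○ open, literals {p=1, r=1, s=0}.
                  branch 1.2.1.1.2 (add ¬t):
                    ○ open, literals {p=1, r=1, t=0}.
              branch 1.2.1.2 (add ¬r, ¬p):
                (s → ¬t): β-rule — branch into ¬s  //  ¬t.
                  branch 1.2.1.2.1 (add ¬s):
                    ○ open, literals {p=0, r=0, s=0}.
                  branch 1.2.1.2.2 (add ¬t):
                    ○ open, literals {p=0, r=0, t=0}.
          branch 1.2.2 (add (((¬s ∨ q) ∨ r) ∧ t)):
            (((¬s ∨ q) ∨ r) ∧ t): α-rule — add ((¬s ∨ q) ∨ r), t.
            ((¬s ∨ q) ∨ r): β-rule — branch into (¬s ∨ q)  //  r.
              branch 1.2.2.1 (add (¬s ∨ q)):
                (¬s ∨ q): β-rule — branch into ¬s  //  q.
                  branch 1.2.2.1.1 (add ¬s):
                    ○ open, literals {s=0, t=1}.
                  branch 1.2.2.1.2 (add q):
                    ○ open, literals {q=1, t=1}.
              branch 1.2.2.2 (add r):
                ○ open, literals {r=1, t=1}.
  branch 2 (add s):
    ○ open, literals {s=1}.
0 branches closed, 9 open.
Each open branch fixes some atoms; the unmentioned ones are free. Counting distinct full assignments: branch {t=1} (p, q, r, s) contributes 16 new; branch {p=1, r=1, s=0} (q, t) contributes 2 new; branch {p=1, r=1, t=0} (q, s) contributes 2 new; branch {p=0, r=0, s=0} (q, t) contributes 2 new; branch {p=0, r=0, t=0} (q, s) contributes 2 new; branch {s=0, t=1} (p, q, r) contributes 0 new; branch {q=1, t=1} (p, r, s) contributes 0 new; branch {r=1, t=1} (p, q, s) contributes 0 new; branch {s=1} (p, q, r, t) contributes 4 new. Total: 28.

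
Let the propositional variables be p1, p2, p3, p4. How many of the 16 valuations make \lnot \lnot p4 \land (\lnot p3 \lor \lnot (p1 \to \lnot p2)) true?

Initial set: {(\lnot \lnot p4 \land (\lnot p3 \lor \lnot (p1 \to \lnot p2)))}.
(\lnot \lnot p4 \land (\lnot p3 \lor \lnot (p1 \to \lnot p2))): α-rule — add \lnot \lnot p4, (\lnot p3 \lor \lnot (p1 \to \lnot p2)).
\lnot \lnot p4: drop double negation, giving p4.
(\lnot p3 \lor \lnot (p1 \to \lnot p2)): β-rule — branch into \lnot p3  //  \lnot (p1 \to \lnot p2).
  branch 1 (add \lnot p3):
    ○ open, literals {p3=false, p4=true}.
  branch 2 (add \lnot (p1 \to \lnot p2)):
    \lnot (p1 \to \lnot p2): α-rule — add p1, \lnot \lnot p2.
    ○ open, literals {p1=true, p2=true, p4=true}.
0 branches closed, 2 open.
Each open branch fixes some atoms; the unmentioned ones are free. Counting distinct full assignments: branch {p3=false, p4=true} (p1, p2) contributes 4 new; branch {p1=true, p2=true, p4=true} (p3) contributes 1 new. Total: 5.

5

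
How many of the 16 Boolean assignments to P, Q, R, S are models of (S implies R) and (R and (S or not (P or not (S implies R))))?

6

Initial set: {((S implies R) and (R and (S or not (P or not (S implies R)))))}.
((S implies R) and (R and (S or not (P or not (S implies R))))): α-rule — add (S implies R), (R and (S or not (P or not (S implies R)))).
(R and (S or not (P or not (S implies R)))): α-rule — add R, (S or not (P or not (S implies R))).
(S implies R): β-rule — branch into not S  //  R.
  branch 1 (add not S):
    (S or not (P or not (S implies R))): β-rule — branch into S  //  not (P or not (S implies R)).
      branch 1.1 (add S):
        × closes — contains both S and not S.
      branch 1.2 (add not (P or not (S implies R))):
        not (P or not (S implies R)): α-rule — add not P, not not (S implies R).
        not not (S implies R): β-rule — branch into not S  //  R.
          branch 1.2.1 (add not S):
            ○ open, literals {P=F, R=T, S=F}.
          branch 1.2.2 (add R):
            ○ open, literals {P=F, R=T, S=F}.
  branch 2 (add R):
    (S or not (P or not (S implies R))): β-rule — branch into S  //  not (P or not (S implies R)).
      branch 2.1 (add S):
        ○ open, literals {R=T, S=T}.
      branch 2.2 (add not (P or not (S implies R))):
        not (P or not (S implies R)): α-rule — add not P, not not (S implies R).
        not not (S implies R): β-rule — branch into not S  //  R.
          branch 2.2.1 (add not S):
            ○ open, literals {P=F, R=T, S=F}.
          branch 2.2.2 (add R):
            ○ open, literals {P=F, R=T}.
1 branch closed, 5 open.
Each open branch fixes some atoms; the unmentioned ones are free. Counting distinct full assignments: branch {P=F, R=T, S=F} (Q) contributes 2 new; branch {P=F, R=T, S=F} (Q) contributes 0 new; branch {R=T, S=T} (P, Q) contributes 4 new; branch {P=F, R=T, S=F} (Q) contributes 0 new; branch {P=F, R=T} (Q, S) contributes 0 new. Total: 6.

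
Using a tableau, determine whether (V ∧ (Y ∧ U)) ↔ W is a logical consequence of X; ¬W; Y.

No

Initial set: {X; ¬W; Y; ¬((V ∧ (Y ∧ U)) ↔ W)}.
¬((V ∧ (Y ∧ U)) ↔ W): β-rule — branch into (V ∧ (Y ∧ U)), ¬W  //  ¬(V ∧ (Y ∧ U)), W.
  branch 1 (add (V ∧ (Y ∧ U)), ¬W):
    (V ∧ (Y ∧ U)): α-rule — add V, (Y ∧ U).
    (Y ∧ U): α-rule — add Y, U.
    ○ open, literals {U=true, V=true, W=false, X=true, Y=true}.
  branch 2 (add ¬(V ∧ (Y ∧ U)), W):
    × closes — contains both W and ¬W.
1 branch closed, 1 open.
An open branch gives a countermodel: U=true, V=true, W=false, X=true, Y=true (unmentioned atoms arbitrary); the premises hold there but the conclusion fails.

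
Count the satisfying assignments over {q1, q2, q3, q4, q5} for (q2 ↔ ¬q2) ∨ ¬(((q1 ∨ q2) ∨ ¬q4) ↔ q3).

Initial set: {((q2 ↔ ¬q2) ∨ ¬(((q1 ∨ q2) ∨ ¬q4) ↔ q3))}.
((q2 ↔ ¬q2) ∨ ¬(((q1 ∨ q2) ∨ ¬q4) ↔ q3)): β-rule — branch into (q2 ↔ ¬q2)  //  ¬(((q1 ∨ q2) ∨ ¬q4) ↔ q3).
  branch 1 (add (q2 ↔ ¬q2)):
    (q2 ↔ ¬q2): β-rule — branch into q2, ¬q2  //  ¬q2, ¬¬q2.
      branch 1.1 (add q2, ¬q2):
        × closes — contains both q2 and ¬q2.
      branch 1.2 (add ¬q2, ¬¬q2):
        × closes — contains both q2 and ¬q2.
  branch 2 (add ¬(((q1 ∨ q2) ∨ ¬q4) ↔ q3)):
    ¬(((q1 ∨ q2) ∨ ¬q4) ↔ q3): β-rule — branch into ((q1 ∨ q2) ∨ ¬q4), ¬q3  //  ¬((q1 ∨ q2) ∨ ¬q4), q3.
      branch 2.1 (add ((q1 ∨ q2) ∨ ¬q4), ¬q3):
        ((q1 ∨ q2) ∨ ¬q4): β-rule — branch into (q1 ∨ q2)  //  ¬q4.
          branch 2.1.1 (add (q1 ∨ q2)):
            (q1 ∨ q2): β-rule — branch into q1  //  q2.
              branch 2.1.1.1 (add q1):
                ○ open, literals {q1=true, q3=false}.
              branch 2.1.1.2 (add q2):
                ○ open, literals {q2=true, q3=false}.
          branch 2.1.2 (add ¬q4):
            ○ open, literals {q3=false, q4=false}.
      branch 2.2 (add ¬((q1 ∨ q2) ∨ ¬q4), q3):
        ¬((q1 ∨ q2) ∨ ¬q4): α-rule — add ¬(q1 ∨ q2), ¬¬q4.
        ¬(q1 ∨ q2): α-rule — add ¬q1, ¬q2.
        ○ open, literals {q1=false, q2=false, q3=true, q4=true}.
2 branches closed, 4 open.
Each open branch fixes some atoms; the unmentioned ones are free. Counting distinct full assignments: branch {q1=true, q3=false} (q2, q4, q5) contributes 8 new; branch {q2=true, q3=false} (q1, q4, q5) contributes 4 new; branch {q3=false, q4=false} (q1, q2, q5) contributes 2 new; branch {q1=false, q2=false, q3=true, q4=true} (q5) contributes 2 new. Total: 16.

16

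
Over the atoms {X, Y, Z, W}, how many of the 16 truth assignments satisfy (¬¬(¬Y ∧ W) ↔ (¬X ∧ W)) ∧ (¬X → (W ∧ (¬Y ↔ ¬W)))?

Initial set: {((¬¬(¬Y ∧ W) ↔ (¬X ∧ W)) ∧ (¬X → (W ∧ (¬Y ↔ ¬W))))}.
((¬¬(¬Y ∧ W) ↔ (¬X ∧ W)) ∧ (¬X → (W ∧ (¬Y ↔ ¬W)))): α-rule — add (¬¬(¬Y ∧ W) ↔ (¬X ∧ W)), (¬X → (W ∧ (¬Y ↔ ¬W))).
(¬¬(¬Y ∧ W) ↔ (¬X ∧ W)): β-rule — branch into ¬¬(¬Y ∧ W), (¬X ∧ W)  //  ¬¬¬(¬Y ∧ W), ¬(¬X ∧ W).
  branch 1 (add ¬¬(¬Y ∧ W), (¬X ∧ W)):
    ¬¬(¬Y ∧ W): drop double negation, giving (¬Y ∧ W).
    (¬X ∧ W): α-rule — add ¬X, W.
    (¬Y ∧ W): α-rule — add ¬Y, W.
    (¬X → (W ∧ (¬Y ↔ ¬W))): β-rule — branch into ¬¬X  //  (W ∧ (¬Y ↔ ¬W)).
      branch 1.1 (add ¬¬X):
        × closes — contains both X and ¬X.
      branch 1.2 (add (W ∧ (¬Y ↔ ¬W))):
        (W ∧ (¬Y ↔ ¬W)): α-rule — add W, (¬Y ↔ ¬W).
        (¬Y ↔ ¬W): β-rule — branch into ¬Y, ¬W  //  ¬¬Y, ¬¬W.
          branch 1.2.1 (add ¬Y, ¬W):
            × closes — contains both W and ¬W.
          branch 1.2.2 (add ¬¬Y, ¬¬W):
            × closes — contains both Y and ¬Y.
  branch 2 (add ¬¬¬(¬Y ∧ W), ¬(¬X ∧ W)):
    ¬¬¬(¬Y ∧ W): drop double negation, giving ¬(¬Y ∧ W).
    (¬X → (W ∧ (¬Y ↔ ¬W))): β-rule — branch into ¬¬X  //  (W ∧ (¬Y ↔ ¬W)).
      branch 2.1 (add ¬¬X):
        ¬(¬X ∧ W): β-rule — branch into ¬¬X  //  ¬W.
          branch 2.1.1 (add ¬¬X):
            ¬(¬Y ∧ W): β-rule — branch into ¬¬Y  //  ¬W.
              branch 2.1.1.1 (add ¬¬Y):
                ○ open, literals {X=1, Y=1}.
              branch 2.1.1.2 (add ¬W):
                ○ open, literals {W=0, X=1}.
          branch 2.1.2 (add ¬W):
            ¬(¬Y ∧ W): β-rule — branch into ¬¬Y  //  ¬W.
              branch 2.1.2.1 (add ¬¬Y):
                ○ open, literals {W=0, X=1, Y=1}.
              branch 2.1.2.2 (add ¬W):
                ○ open, literals {W=0, X=1}.
      branch 2.2 (add (W ∧ (¬Y ↔ ¬W))):
        (W ∧ (¬Y ↔ ¬W)): α-rule — add W, (¬Y ↔ ¬W).
        ¬(¬X ∧ W): β-rule — branch into ¬¬X  //  ¬W.
          branch 2.2.1 (add ¬¬X):
            ¬(¬Y ∧ W): β-rule — branch into ¬¬Y  //  ¬W.
              branch 2.2.1.1 (add ¬¬Y):
                (¬Y ↔ ¬W): β-rule — branch into ¬Y, ¬W  //  ¬¬Y, ¬¬W.
                  branch 2.2.1.1.1 (add ¬Y, ¬W):
                    × closes — contains both Y and ¬Y.
                  branch 2.2.1.1.2 (add ¬¬Y, ¬¬W):
                    ○ open, literals {W=1, X=1, Y=1}.
              branch 2.2.1.2 (add ¬W):
                × closes — contains both W and ¬W.
          branch 2.2.2 (add ¬W):
            × closes — contains both W and ¬W.
6 branches closed, 5 open.
Each open branch fixes some atoms; the unmentioned ones are free. Counting distinct full assignments: branch {X=1, Y=1} (Z, W) contributes 4 new; branch {W=0, X=1} (Y, Z) contributes 2 new; branch {W=0, X=1, Y=1} (Z) contributes 0 new; branch {W=0, X=1} (Y, Z) contributes 0 new; branch {W=1, X=1, Y=1} (Z) contributes 0 new. Total: 6.

6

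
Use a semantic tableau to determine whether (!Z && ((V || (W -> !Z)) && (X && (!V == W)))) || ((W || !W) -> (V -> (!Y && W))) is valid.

Not valid

Assume the negation and expand:
Initial set: {!((!Z && ((V || (W -> !Z)) && (X && (!V == W)))) || ((W || !W) -> (V -> (!Y && W))))}.
!((!Z && ((V || (W -> !Z)) && (X && (!V == W)))) || ((W || !W) -> (V -> (!Y && W)))): α-rule — add !(!Z && ((V || (W -> !Z)) && (X && (!V == W)))), !((W || !W) -> (V -> (!Y && W))).
!((W || !W) -> (V -> (!Y && W))): α-rule — add (W || !W), !(V -> (!Y && W)).
!(V -> (!Y && W)): α-rule — add V, !(!Y && W).
!(!Z && ((V || (W -> !Z)) && (X && (!V == W)))): β-rule — branch into !!Z  //  !((V || (W -> !Z)) && (X && (!V == W))).
  branch 1 (add !!Z):
    (W || !W): β-rule — branch into W  //  !W.
      branch 1.1 (add W):
        !(!Y && W): β-rule — branch into !!Y  //  !W.
          branch 1.1.1 (add !!Y):
            ○ open, literals {V=T, W=T, Y=T, Z=T}.
          branch 1.1.2 (add !W):
            × closes — contains both W and !W.
      branch 1.2 (add !W):
        !(!Y && W): β-rule — branch into !!Y  //  !W.
          branch 1.2.1 (add !!Y):
            ○ open, literals {V=T, W=F, Y=T, Z=T}.
          branch 1.2.2 (add !W):
            ○ open, literals {V=T, W=F, Z=T}.
  branch 2 (add !((V || (W -> !Z)) && (X && (!V == W)))):
    (W || !W): β-rule — branch into W  //  !W.
      branch 2.1 (add W):
        !(!Y && W): β-rule — branch into !!Y  //  !W.
          branch 2.1.1 (add !!Y):
            !((V || (W -> !Z)) && (X && (!V == W))): β-rule — branch into !(V || (W -> !Z))  //  !(X && (!V == W)).
              branch 2.1.1.1 (add !(V || (W -> !Z))):
                !(V || (W -> !Z)): α-rule — add !V, !(W -> !Z).
                × closes — contains both V and !V.
              branch 2.1.1.2 (add !(X && (!V == W))):
                !(X && (!V == W)): β-rule — branch into !X  //  !(!V == W).
                  branch 2.1.1.2.1 (add !X):
                    ○ open, literals {V=T, W=T, X=F, Y=T}.
                  branch 2.1.1.2.2 (add !(!V == W)):
                    !(!V == W): β-rule — branch into !V, !W  //  !!V, W.
                      branch 2.1.1.2.2.1 (add !V, !W):
                        × closes — contains both V and !V.
                      branch 2.1.1.2.2.2 (add !!V, W):
                        ○ open, literals {V=T, W=T, Y=T}.
          branch 2.1.2 (add !W):
            × closes — contains both W and !W.
      branch 2.2 (add !W):
        !(!Y && W): β-rule — branch into !!Y  //  !W.
          branch 2.2.1 (add !!Y):
            !((V || (W -> !Z)) && (X && (!V == W))): β-rule — branch into !(V || (W -> !Z))  //  !(X && (!V == W)).
              branch 2.2.1.1 (add !(V || (W -> !Z))):
                !(V || (W -> !Z)): α-rule — add !V, !(W -> !Z).
                × closes — contains both V and !V.
              branch 2.2.1.2 (add !(X && (!V == W))):
                !(X && (!V == W)): β-rule — branch into !X  //  !(!V == W).
                  branch 2.2.1.2.1 (add !X):
                    ○ open, literals {V=T, W=F, X=F, Y=T}.
                  branch 2.2.1.2.2 (add !(!V == W)):
                    !(!V == W): β-rule — branch into !V, !W  //  !!V, W.
                      branch 2.2.1.2.2.1 (add !V, !W):
                        × closes — contains both V and !V.
                      branch 2.2.1.2.2.2 (add !!V, W):
                        × closes — contains both W and !W.
          branch 2.2.2 (add !W):
            !((V || (W -> !Z)) && (X && (!V == W))): β-rule — branch into !(V || (W -> !Z))  //  !(X && (!V == W)).
              branch 2.2.2.1 (add !(V || (W -> !Z))):
                !(V || (W -> !Z)): α-rule — add !V, !(W -> !Z).
                × closes — contains both V and !V.
              branch 2.2.2.2 (add !(X && (!V == W))):
                !(X && (!V == W)): β-rule — branch into !X  //  !(!V == W).
                  branch 2.2.2.2.1 (add !X):
                    ○ open, literals {V=T, W=F, X=F}.
                  branch 2.2.2.2.2 (add !(!V == W)):
                    !(!V == W): β-rule — branch into !V, !W  //  !!V, W.
                      branch 2.2.2.2.2.1 (add !V, !W):
                        × closes — contains both V and !V.
                      branch 2.2.2.2.2.2 (add !!V, W):
                        × closes — contains both W and !W.
10 branches closed, 7 open.
An open branch gives a countermodel: V=T, W=T, Y=T, Z=T (unmentioned atoms arbitrary); under it the original formula is false.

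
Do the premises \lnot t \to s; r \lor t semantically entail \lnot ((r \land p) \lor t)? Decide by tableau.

No

Initial set: {(\lnot t \to s); (r \lor t); \lnot \lnot ((r \land p) \lor t)}.
(\lnot t \to s): β-rule — branch into \lnot \lnot t  //  s.
  branch 1 (add \lnot \lnot t):
    (r \lor t): β-rule — branch into r  //  t.
      branch 1.1 (add r):
        \lnot \lnot ((r \land p) \lor t): β-rule — branch into (r \land p)  //  t.
          branch 1.1.1 (add (r \land p)):
            (r \land p): α-rule — add r, p.
            ○ open, literals {p=true, r=true, t=true}.
          branch 1.1.2 (add t):
            ○ open, literals {r=true, t=true}.
      branch 1.2 (add t):
        \lnot \lnot ((r \land p) \lor t): β-rule — branch into (r \land p)  //  t.
          branch 1.2.1 (add (r \land p)):
            (r \land p): α-rule — add r, p.
            ○ open, literals {p=true, r=true, t=true}.
          branch 1.2.2 (add t):
            ○ open, literals {t=true}.
  branch 2 (add s):
    (r \lor t): β-rule — branch into r  //  t.
      branch 2.1 (add r):
        \lnot \lnot ((r \land p) \lor t): β-rule — branch into (r \land p)  //  t.
          branch 2.1.1 (add (r \land p)):
            (r \land p): α-rule — add r, p.
            ○ open, literals {p=true, r=true, s=true}.
          branch 2.1.2 (add t):
            ○ open, literals {r=true, s=true, t=true}.
      branch 2.2 (add t):
        \lnot \lnot ((r \land p) \lor t): β-rule — branch into (r \land p)  //  t.
          branch 2.2.1 (add (r \land p)):
            (r \land p): α-rule — add r, p.
            ○ open, literals {p=true, r=true, s=true, t=true}.
          branch 2.2.2 (add t):
            ○ open, literals {s=true, t=true}.
0 branches closed, 8 open.
An open branch gives a countermodel: p=true, r=true, t=true (unmentioned atoms arbitrary); the premises hold there but the conclusion fails.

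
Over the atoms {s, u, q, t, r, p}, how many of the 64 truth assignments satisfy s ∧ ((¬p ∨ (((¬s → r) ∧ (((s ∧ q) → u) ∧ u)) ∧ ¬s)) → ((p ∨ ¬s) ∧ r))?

16

Initial set: {(s ∧ ((¬p ∨ (((¬s → r) ∧ (((s ∧ q) → u) ∧ u)) ∧ ¬s)) → ((p ∨ ¬s) ∧ r)))}.
(s ∧ ((¬p ∨ (((¬s → r) ∧ (((s ∧ q) → u) ∧ u)) ∧ ¬s)) → ((p ∨ ¬s) ∧ r))): α-rule — add s, ((¬p ∨ (((¬s → r) ∧ (((s ∧ q) → u) ∧ u)) ∧ ¬s)) → ((p ∨ ¬s) ∧ r)).
((¬p ∨ (((¬s → r) ∧ (((s ∧ q) → u) ∧ u)) ∧ ¬s)) → ((p ∨ ¬s) ∧ r)): β-rule — branch into ¬(¬p ∨ (((¬s → r) ∧ (((s ∧ q) → u) ∧ u)) ∧ ¬s))  //  ((p ∨ ¬s) ∧ r).
  branch 1 (add ¬(¬p ∨ (((¬s → r) ∧ (((s ∧ q) → u) ∧ u)) ∧ ¬s))):
    ¬(¬p ∨ (((¬s → r) ∧ (((s ∧ q) → u) ∧ u)) ∧ ¬s)): α-rule — add ¬¬p, ¬(((¬s → r) ∧ (((s ∧ q) → u) ∧ u)) ∧ ¬s).
    ¬(((¬s → r) ∧ (((s ∧ q) → u) ∧ u)) ∧ ¬s): β-rule — branch into ¬((¬s → r) ∧ (((s ∧ q) → u) ∧ u))  //  ¬¬s.
      branch 1.1 (add ¬((¬s → r) ∧ (((s ∧ q) → u) ∧ u))):
        ¬((¬s → r) ∧ (((s ∧ q) → u) ∧ u)): β-rule — branch into ¬(¬s → r)  //  ¬(((s ∧ q) → u) ∧ u).
          branch 1.1.1 (add ¬(¬s → r)):
            ¬(¬s → r): α-rule — add ¬s, ¬r.
            × closes — contains both s and ¬s.
          branch 1.1.2 (add ¬(((s ∧ q) → u) ∧ u)):
            ¬(((s ∧ q) → u) ∧ u): β-rule — branch into ¬((s ∧ q) → u)  //  ¬u.
              branch 1.1.2.1 (add ¬((s ∧ q) → u)):
                ¬((s ∧ q) → u): α-rule — add (s ∧ q), ¬u.
                (s ∧ q): α-rule — add s, q.
                ○ open, literals {p=T, q=T, s=T, u=F}.
              branch 1.1.2.2 (add ¬u):
                ○ open, literals {p=T, s=T, u=F}.
      branch 1.2 (add ¬¬s):
        ○ open, literals {p=T, s=T}.
  branch 2 (add ((p ∨ ¬s) ∧ r)):
    ((p ∨ ¬s) ∧ r): α-rule — add (p ∨ ¬s), r.
    (p ∨ ¬s): β-rule — branch into p  //  ¬s.
      branch 2.1 (add p):
        ○ open, literals {p=T, r=T, s=T}.
      branch 2.2 (add ¬s):
        × closes — contains both s and ¬s.
2 branches closed, 4 open.
Each open branch fixes some atoms; the unmentioned ones are free. Counting distinct full assignments: branch {p=T, q=T, s=T, u=F} (t, r) contributes 4 new; branch {p=T, s=T, u=F} (q, t, r) contributes 4 new; branch {p=T, s=T} (u, q, t, r) contributes 8 new; branch {p=T, r=T, s=T} (u, q, t) contributes 0 new. Total: 16.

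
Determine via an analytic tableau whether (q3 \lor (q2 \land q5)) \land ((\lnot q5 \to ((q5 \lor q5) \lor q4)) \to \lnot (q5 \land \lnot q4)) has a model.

Initial set: {((q3 \lor (q2 \land q5)) \land ((\lnot q5 \to ((q5 \lor q5) \lor q4)) \to \lnot (q5 \land \lnot q4)))}.
((q3 \lor (q2 \land q5)) \land ((\lnot q5 \to ((q5 \lor q5) \lor q4)) \to \lnot (q5 \land \lnot q4))): α-rule — add (q3 \lor (q2 \land q5)), ((\lnot q5 \to ((q5 \lor q5) \lor q4)) \to \lnot (q5 \land \lnot q4)).
(q3 \lor (q2 \land q5)): β-rule — branch into q3  //  (q2 \land q5).
  branch 1 (add q3):
    ((\lnot q5 \to ((q5 \lor q5) \lor q4)) \to \lnot (q5 \land \lnot q4)): β-rule — branch into \lnot (\lnot q5 \to ((q5 \lor q5) \lor q4))  //  \lnot (q5 \land \lnot q4).
      branch 1.1 (add \lnot (\lnot q5 \to ((q5 \lor q5) \lor q4))):
        \lnot (\lnot q5 \to ((q5 \lor q5) \lor q4)): α-rule — add \lnot q5, \lnot ((q5 \lor q5) \lor q4).
        \lnot ((q5 \lor q5) \lor q4): α-rule — add \lnot (q5 \lor q5), \lnot q4.
        \lnot (q5 \lor q5): α-rule — add \lnot q5, \lnot q5.
        ○ open, literals {q3=true, q4=false, q5=false}.
      branch 1.2 (add \lnot (q5 \land \lnot q4)):
        \lnot (q5 \land \lnot q4): β-rule — branch into \lnot q5  //  \lnot \lnot q4.
          branch 1.2.1 (add \lnot q5):
            ○ open, literals {q3=true, q5=false}.
          branch 1.2.2 (add \lnot \lnot q4):
            ○ open, literals {q3=true, q4=true}.
  branch 2 (add (q2 \land q5)):
    (q2 \land q5): α-rule — add q2, q5.
    ((\lnot q5 \to ((q5 \lor q5) \lor q4)) \to \lnot (q5 \land \lnot q4)): β-rule — branch into \lnot (\lnot q5 \to ((q5 \lor q5) \lor q4))  //  \lnot (q5 \land \lnot q4).
      branch 2.1 (add \lnot (\lnot q5 \to ((q5 \lor q5) \lor q4))):
        \lnot (\lnot q5 \to ((q5 \lor q5) \lor q4)): α-rule — add \lnot q5, \lnot ((q5 \lor q5) \lor q4).
        × closes — contains both q5 and \lnot q5.
      branch 2.2 (add \lnot (q5 \land \lnot q4)):
        \lnot (q5 \land \lnot q4): β-rule — branch into \lnot q5  //  \lnot \lnot q4.
          branch 2.2.1 (add \lnot q5):
            × closes — contains both q5 and \lnot q5.
          branch 2.2.2 (add \lnot \lnot q4):
            ○ open, literals {q2=true, q4=true, q5=true}.
2 branches closed, 4 open.
An open branch gives a satisfying assignment: q3=true, q4=false, q5=false.

Satisfiable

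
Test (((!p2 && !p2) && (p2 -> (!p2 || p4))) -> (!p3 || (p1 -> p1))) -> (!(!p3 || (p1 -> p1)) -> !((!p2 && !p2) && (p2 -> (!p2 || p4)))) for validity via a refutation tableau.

Assume the negation and expand:
Initial set: {!((((!p2 && !p2) && (p2 -> (!p2 || p4))) -> (!p3 || (p1 -> p1))) -> (!(!p3 || (p1 -> p1)) -> !((!p2 && !p2) && (p2 -> (!p2 || p4)))))}.
!((((!p2 && !p2) && (p2 -> (!p2 || p4))) -> (!p3 || (p1 -> p1))) -> (!(!p3 || (p1 -> p1)) -> !((!p2 && !p2) && (p2 -> (!p2 || p4))))): α-rule — add (((!p2 && !p2) && (p2 -> (!p2 || p4))) -> (!p3 || (p1 -> p1))), !(!(!p3 || (p1 -> p1)) -> !((!p2 && !p2) && (p2 -> (!p2 || p4)))).
!(!(!p3 || (p1 -> p1)) -> !((!p2 && !p2) && (p2 -> (!p2 || p4)))): α-rule — add !(!p3 || (p1 -> p1)), !!((!p2 && !p2) && (p2 -> (!p2 || p4))).
!(!p3 || (p1 -> p1)): α-rule — add !!p3, !(p1 -> p1).
!!((!p2 && !p2) && (p2 -> (!p2 || p4))): α-rule — add (!p2 && !p2), (p2 -> (!p2 || p4)).
!(p1 -> p1): α-rule — add p1, !p1.
× closes — contains both p1 and !p1.
All 1 branch closes.
Every branch closed, so the negation is unsatisfiable and the formula is valid.

Valid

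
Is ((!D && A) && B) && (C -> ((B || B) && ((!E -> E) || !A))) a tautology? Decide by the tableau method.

Not valid

Assume the negation and expand:
Initial set: {!(((!D && A) && B) && (C -> ((B || B) && ((!E -> E) || !A))))}.
!(((!D && A) && B) && (C -> ((B || B) && ((!E -> E) || !A)))): β-rule — branch into !((!D && A) && B)  //  !(C -> ((B || B) && ((!E -> E) || !A))).
  branch 1 (add !((!D && A) && B)):
    !((!D && A) && B): β-rule — branch into !(!D && A)  //  !B.
      branch 1.1 (add !(!D && A)):
        !(!D && A): β-rule — branch into !!D  //  !A.
          branch 1.1.1 (add !!D):
            ○ open, literals {D=true}.
          branch 1.1.2 (add !A):
            ○ open, literals {A=false}.
      branch 1.2 (add !B):
        ○ open, literals {B=false}.
  branch 2 (add !(C -> ((B || B) && ((!E -> E) || !A)))):
    !(C -> ((B || B) && ((!E -> E) || !A))): α-rule — add C, !((B || B) && ((!E -> E) || !A)).
    !((B || B) && ((!E -> E) || !A)): β-rule — branch into !(B || B)  //  !((!E -> E) || !A).
      branch 2.1 (add !(B || B)):
        !(B || B): α-rule — add !B, !B.
        ○ open, literals {B=false, C=true}.
      branch 2.2 (add !((!E -> E) || !A)):
        !((!E -> E) || !A): α-rule — add !(!E -> E), !!A.
        !(!E -> E): α-rule — add !E, !E.
        ○ open, literals {A=true, C=true, E=false}.
0 branches closed, 5 open.
An open branch gives a countermodel: D=true (unmentioned atoms arbitrary); under it the original formula is false.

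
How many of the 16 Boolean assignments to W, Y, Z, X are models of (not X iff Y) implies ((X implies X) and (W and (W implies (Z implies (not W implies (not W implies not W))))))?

Initial set: {((not X iff Y) implies ((X implies X) and (W and (W implies (Z implies (not W implies (not W implies not W)))))))}.
((not X iff Y) implies ((X implies X) and (W and (W implies (Z implies (not W implies (not W implies not W))))))): β-rule — branch into not (not X iff Y)  //  ((X implies X) and (W and (W implies (Z implies (not W implies (not W implies not W)))))).
  branch 1 (add not (not X iff Y)):
    not (not X iff Y): β-rule — branch into not X, not Y  //  not not X, Y.
      branch 1.1 (add not X, not Y):
        ○ open, literals {X=false, Y=false}.
      branch 1.2 (add not not X, Y):
        ○ open, literals {X=true, Y=true}.
  branch 2 (add ((X implies X) and (W and (W implies (Z implies (not W implies (not W implies not W))))))):
    ((X implies X) and (W and (W implies (Z implies (not W implies (not W implies not W)))))): α-rule — add (X implies X), (W and (W implies (Z implies (not W implies (not W implies not W))))).
    (W and (W implies (Z implies (not W implies (not W implies not W))))): α-rule — add W, (W implies (Z implies (not W implies (not W implies not W)))).
    (X implies X): β-rule — branch into not X  //  X.
      branch 2.1 (add not X):
        (W implies (Z implies (not W implies (not W implies not W)))): β-rule — branch into not W  //  (Z implies (not W implies (not W implies not W))).
          branch 2.1.1 (add not W):
            × closes — contains both W and not W.
          branch 2.1.2 (add (Z implies (not W implies (not W implies not W)))):
            (Z implies (not W implies (not W implies not W))): β-rule — branch into not Z  //  (not W implies (not W implies not W)).
              branch 2.1.2.1 (add not Z):
                ○ open, literals {W=true, X=false, Z=false}.
              branch 2.1.2.2 (add (not W implies (not W implies not W))):
                (not W implies (not W implies not W)): β-rule — branch into not not W  //  (not W implies not W).
                  branch 2.1.2.2.1 (add not not W):
                    ○ open, literals {W=true, X=false}.
                  branch 2.1.2.2.2 (add (not W implies not W)):
                    (not W implies not W): β-rule — branch into not not W  //  not W.
                      branch 2.1.2.2.2.1 (add not not W):
                        ○ open, literals {W=true, X=false}.
                      branch 2.1.2.2.2.2 (add not W):
                        × closes — contains both W and not W.
      branch 2.2 (add X):
        (W implies (Z implies (not W implies (not W implies not W)))): β-rule — branch into not W  //  (Z implies (not W implies (not W implies not W))).
          branch 2.2.1 (add not W):
            × closes — contains both W and not W.
          branch 2.2.2 (add (Z implies (not W implies (not W implies not W)))):
            (Z implies (not W implies (not W implies not W))): β-rule — branch into not Z  //  (not W implies (not W implies not W)).
              branch 2.2.2.1 (add not Z):
                ○ open, literals {W=true, X=true, Z=false}.
              branch 2.2.2.2 (add (not W implies (not W implies not W))):
                (not W implies (not W implies not W)): β-rule — branch into not not W  //  (not W implies not W).
                  branch 2.2.2.2.1 (add not not W):
                    ○ open, literals {W=true, X=true}.
                  branch 2.2.2.2.2 (add (not W implies not W)):
                    (not W implies not W): β-rule — branch into not not W  //  not W.
                      branch 2.2.2.2.2.1 (add not not W):
                        ○ open, literals {W=true, X=true}.
                      branch 2.2.2.2.2.2 (add not W):
                        × closes — contains both W and not W.
4 branches closed, 8 open.
Each open branch fixes some atoms; the unmentioned ones are free. Counting distinct full assignments: branch {X=false, Y=false} (W, Z) contributes 4 new; branch {X=true, Y=true} (W, Z) contributes 4 new; branch {W=true, X=false, Z=false} (Y) contributes 1 new; branch {W=true, X=false} (Y, Z) contributes 1 new; branch {W=true, X=false} (Y, Z) contributes 0 new; branch {W=true, X=true, Z=false} (Y) contributes 1 new; branch {W=true, X=true} (Y, Z) contributes 1 new; branch {W=true, X=true} (Y, Z) contributes 0 new. Total: 12.

12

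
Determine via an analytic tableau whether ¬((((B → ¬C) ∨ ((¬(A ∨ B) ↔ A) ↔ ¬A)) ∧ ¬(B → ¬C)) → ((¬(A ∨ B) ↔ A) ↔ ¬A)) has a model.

Unsatisfiable

Initial set: {¬((((B → ¬C) ∨ ((¬(A ∨ B) ↔ A) ↔ ¬A)) ∧ ¬(B → ¬C)) → ((¬(A ∨ B) ↔ A) ↔ ¬A))}.
¬((((B → ¬C) ∨ ((¬(A ∨ B) ↔ A) ↔ ¬A)) ∧ ¬(B → ¬C)) → ((¬(A ∨ B) ↔ A) ↔ ¬A)): α-rule — add (((B → ¬C) ∨ ((¬(A ∨ B) ↔ A) ↔ ¬A)) ∧ ¬(B → ¬C)), ¬((¬(A ∨ B) ↔ A) ↔ ¬A).
(((B → ¬C) ∨ ((¬(A ∨ B) ↔ A) ↔ ¬A)) ∧ ¬(B → ¬C)): α-rule — add ((B → ¬C) ∨ ((¬(A ∨ B) ↔ A) ↔ ¬A)), ¬(B → ¬C).
¬(B → ¬C): α-rule — add B, ¬¬C.
¬((¬(A ∨ B) ↔ A) ↔ ¬A): β-rule — branch into (¬(A ∨ B) ↔ A), ¬¬A  //  ¬(¬(A ∨ B) ↔ A), ¬A.
  branch 1 (add (¬(A ∨ B) ↔ A), ¬¬A):
    ((B → ¬C) ∨ ((¬(A ∨ B) ↔ A) ↔ ¬A)): β-rule — branch into (B → ¬C)  //  ((¬(A ∨ B) ↔ A) ↔ ¬A).
      branch 1.1 (add (B → ¬C)):
        (¬(A ∨ B) ↔ A): β-rule — branch into ¬(A ∨ B), A  //  ¬¬(A ∨ B), ¬A.
          branch 1.1.1 (add ¬(A ∨ B), A):
            ¬(A ∨ B): α-rule — add ¬A, ¬B.
            × closes — contains both A and ¬A.
          branch 1.1.2 (add ¬¬(A ∨ B), ¬A):
            × closes — contains both A and ¬A.
      branch 1.2 (add ((¬(A ∨ B) ↔ A) ↔ ¬A)):
        (¬(A ∨ B) ↔ A): β-rule — branch into ¬(A ∨ B), A  //  ¬¬(A ∨ B), ¬A.
          branch 1.2.1 (add ¬(A ∨ B), A):
            ¬(A ∨ B): α-rule — add ¬A, ¬B.
            × closes — contains both A and ¬A.
          branch 1.2.2 (add ¬¬(A ∨ B), ¬A):
            × closes — contains both A and ¬A.
  branch 2 (add ¬(¬(A ∨ B) ↔ A), ¬A):
    ((B → ¬C) ∨ ((¬(A ∨ B) ↔ A) ↔ ¬A)): β-rule — branch into (B → ¬C)  //  ((¬(A ∨ B) ↔ A) ↔ ¬A).
      branch 2.1 (add (B → ¬C)):
        ¬(¬(A ∨ B) ↔ A): β-rule — branch into ¬(A ∨ B), ¬A  //  ¬¬(A ∨ B), A.
          branch 2.1.1 (add ¬(A ∨ B), ¬A):
            ¬(A ∨ B): α-rule — add ¬A, ¬B.
            × closes — contains both B and ¬B.
          branch 2.1.2 (add ¬¬(A ∨ B), A):
            × closes — contains both A and ¬A.
      branch 2.2 (add ((¬(A ∨ B) ↔ A) ↔ ¬A)):
        ¬(¬(A ∨ B) ↔ A): β-rule — branch into ¬(A ∨ B), ¬A  //  ¬¬(A ∨ B), A.
          branch 2.2.1 (add ¬(A ∨ B), ¬A):
            ¬(A ∨ B): α-rule — add ¬A, ¬B.
            × closes — contains both B and ¬B.
          branch 2.2.2 (add ¬¬(A ∨ B), A):
            × closes — contains both A and ¬A.
All 8 branches close.
Every branch closed; the formula is unsatisfiable.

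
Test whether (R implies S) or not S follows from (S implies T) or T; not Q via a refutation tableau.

Initial set: {((S implies T) or T); not Q; not ((R implies S) or not S)}.
not ((R implies S) or not S): α-rule — add not (R implies S), not not S.
not (R implies S): α-rule — add R, not S.
× closes — contains both S and not S.
All 1 branch closes.
Every branch closed, so the premises entail the conclusion.

Yes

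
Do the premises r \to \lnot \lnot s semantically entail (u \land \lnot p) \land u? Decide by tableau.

No

Initial set: {(r \to \lnot \lnot s); \lnot ((u \land \lnot p) \land u)}.
(r \to \lnot \lnot s): β-rule — branch into \lnot r  //  \lnot \lnot s.
  branch 1 (add \lnot r):
    \lnot ((u \land \lnot p) \land u): β-rule — branch into \lnot (u \land \lnot p)  //  \lnot u.
      branch 1.1 (add \lnot (u \land \lnot p)):
        \lnot (u \land \lnot p): β-rule — branch into \lnot u  //  \lnot \lnot p.
          branch 1.1.1 (add \lnot u):
            ○ open, literals {r=0, u=0}.
          branch 1.1.2 (add \lnot \lnot p):
            ○ open, literals {p=1, r=0}.
      branch 1.2 (add \lnot u):
        ○ open, literals {r=0, u=0}.
  branch 2 (add \lnot \lnot s):
    \lnot \lnot s: drop double negation, giving s.
    \lnot ((u \land \lnot p) \land u): β-rule — branch into \lnot (u \land \lnot p)  //  \lnot u.
      branch 2.1 (add \lnot (u \land \lnot p)):
        \lnot (u \land \lnot p): β-rule — branch into \lnot u  //  \lnot \lnot p.
          branch 2.1.1 (add \lnot u):
            ○ open, literals {s=1, u=0}.
          branch 2.1.2 (add \lnot \lnot p):
            ○ open, literals {p=1, s=1}.
      branch 2.2 (add \lnot u):
        ○ open, literals {s=1, u=0}.
0 branches closed, 6 open.
An open branch gives a countermodel: r=0, u=0 (unmentioned atoms arbitrary); the premises hold there but the conclusion fails.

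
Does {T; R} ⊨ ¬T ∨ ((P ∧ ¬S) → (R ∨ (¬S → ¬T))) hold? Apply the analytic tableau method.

Yes

Initial set: {T; R; ¬(¬T ∨ ((P ∧ ¬S) → (R ∨ (¬S → ¬T))))}.
¬(¬T ∨ ((P ∧ ¬S) → (R ∨ (¬S → ¬T)))): α-rule — add ¬¬T, ¬((P ∧ ¬S) → (R ∨ (¬S → ¬T))).
¬((P ∧ ¬S) → (R ∨ (¬S → ¬T))): α-rule — add (P ∧ ¬S), ¬(R ∨ (¬S → ¬T)).
(P ∧ ¬S): α-rule — add P, ¬S.
¬(R ∨ (¬S → ¬T)): α-rule — add ¬R, ¬(¬S → ¬T).
× closes — contains both R and ¬R.
All 1 branch closes.
Every branch closed, so the premises entail the conclusion.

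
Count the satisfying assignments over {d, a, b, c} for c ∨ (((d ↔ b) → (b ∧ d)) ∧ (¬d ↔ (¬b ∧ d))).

10

Initial set: {(c ∨ (((d ↔ b) → (b ∧ d)) ∧ (¬d ↔ (¬b ∧ d))))}.
(c ∨ (((d ↔ b) → (b ∧ d)) ∧ (¬d ↔ (¬b ∧ d)))): β-rule — branch into c  //  (((d ↔ b) → (b ∧ d)) ∧ (¬d ↔ (¬b ∧ d))).
  branch 1 (add c):
    ○ open, literals {c=T}.
  branch 2 (add (((d ↔ b) → (b ∧ d)) ∧ (¬d ↔ (¬b ∧ d)))):
    (((d ↔ b) → (b ∧ d)) ∧ (¬d ↔ (¬b ∧ d))): α-rule — add ((d ↔ b) → (b ∧ d)), (¬d ↔ (¬b ∧ d)).
    ((d ↔ b) → (b ∧ d)): β-rule — branch into ¬(d ↔ b)  //  (b ∧ d).
      branch 2.1 (add ¬(d ↔ b)):
        (¬d ↔ (¬b ∧ d)): β-rule — branch into ¬d, (¬b ∧ d)  //  ¬¬d, ¬(¬b ∧ d).
          branch 2.1.1 (add ¬d, (¬b ∧ d)):
            (¬b ∧ d): α-rule — add ¬b, d.
            × closes — contains both d and ¬d.
          branch 2.1.2 (add ¬¬d, ¬(¬b ∧ d)):
            ¬(d ↔ b): β-rule — branch into d, ¬b  //  ¬d, b.
              branch 2.1.2.1 (add d, ¬b):
                ¬(¬b ∧ d): β-rule — branch into ¬¬b  //  ¬d.
                  branch 2.1.2.1.1 (add ¬¬b):
                    × closes — contains both b and ¬b.
                  branch 2.1.2.1.2 (add ¬d):
                    × closes — contains both d and ¬d.
              branch 2.1.2.2 (add ¬d, b):
                × closes — contains both d and ¬d.
      branch 2.2 (add (b ∧ d)):
        (b ∧ d): α-rule — add b, d.
        (¬d ↔ (¬b ∧ d)): β-rule — branch into ¬d, (¬b ∧ d)  //  ¬¬d, ¬(¬b ∧ d).
          branch 2.2.1 (add ¬d, (¬b ∧ d)):
            × closes — contains both d and ¬d.
          branch 2.2.2 (add ¬¬d, ¬(¬b ∧ d)):
            ¬(¬b ∧ d): β-rule — branch into ¬¬b  //  ¬d.
              branch 2.2.2.1 (add ¬¬b):
                ○ open, literals {b=T, d=T}.
              branch 2.2.2.2 (add ¬d):
                × closes — contains both d and ¬d.
6 branches closed, 2 open.
Each open branch fixes some atoms; the unmentioned ones are free. Counting distinct full assignments: branch {c=T} (d, a, b) contributes 8 new; branch {b=T, d=T} (a, c) contributes 2 new. Total: 10.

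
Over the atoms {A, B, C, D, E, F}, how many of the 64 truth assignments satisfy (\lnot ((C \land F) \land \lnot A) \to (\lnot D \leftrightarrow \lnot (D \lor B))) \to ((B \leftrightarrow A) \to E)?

Initial set: {((\lnot ((C \land F) \land \lnot A) \to (\lnot D \leftrightarrow \lnot (D \lor B))) \to ((B \leftrightarrow A) \to E))}.
((\lnot ((C \land F) \land \lnot A) \to (\lnot D \leftrightarrow \lnot (D \lor B))) \to ((B \leftrightarrow A) \to E)): β-rule — branch into \lnot (\lnot ((C \land F) \land \lnot A) \to (\lnot D \leftrightarrow \lnot (D \lor B)))  //  ((B \leftrightarrow A) \to E).
  branch 1 (add \lnot (\lnot ((C \land F) \land \lnot A) \to (\lnot D \leftrightarrow \lnot (D \lor B)))):
    \lnot (\lnot ((C \land F) \land \lnot A) \to (\lnot D \leftrightarrow \lnot (D \lor B))): α-rule — add \lnot ((C \land F) \land \lnot A), \lnot (\lnot D \leftrightarrow \lnot (D \lor B)).
    \lnot ((C \land F) \land \lnot A): β-rule — branch into \lnot (C \land F)  //  \lnot \lnot A.
      branch 1.1 (add \lnot (C \land F)):
        \lnot (\lnot D \leftrightarrow \lnot (D \lor B)): β-rule — branch into \lnot D, \lnot \lnot (D \lor B)  //  \lnot \lnot D, \lnot (D \lor B).
          branch 1.1.1 (add \lnot D, \lnot \lnot (D \lor B)):
            \lnot (C \land F): β-rule — branch into \lnot C  //  \lnot F.
              branch 1.1.1.1 (add \lnot C):
                \lnot \lnot (D \lor B): β-rule — branch into D  //  B.
                  branch 1.1.1.1.1 (add D):
                    × closes — contains both D and \lnot D.
                  branch 1.1.1.1.2 (add B):
                    ○ open, literals {B=true, C=false, D=false}.
              branch 1.1.1.2 (add \lnot F):
                \lnot \lnot (D \lor B): β-rule — branch into D  //  B.
                  branch 1.1.1.2.1 (add D):
                    × closes — contains both D and \lnot D.
                  branch 1.1.1.2.2 (add B):
                    ○ open, literals {B=true, D=false, F=false}.
          branch 1.1.2 (add \lnot \lnot D, \lnot (D \lor B)):
            \lnot (D \lor B): α-rule — add \lnot D, \lnot B.
            × closes — contains both D and \lnot D.
      branch 1.2 (add \lnot \lnot A):
        \lnot (\lnot D \leftrightarrow \lnot (D \lor B)): β-rule — branch into \lnot D, \lnot \lnot (D \lor B)  //  \lnot \lnot D, \lnot (D \lor B).
          branch 1.2.1 (add \lnot D, \lnot \lnot (D \lor B)):
            \lnot \lnot (D \lor B): β-rule — branch into D  //  B.
              branch 1.2.1.1 (add D):
                × closes — contains both D and \lnot D.
              branch 1.2.1.2 (add B):
                ○ open, literals {A=true, B=true, D=false}.
          branch 1.2.2 (add \lnot \lnot D, \lnot (D \lor B)):
            \lnot (D \lor B): α-rule — add \lnot D, \lnot B.
            × closes — contains both D and \lnot D.
  branch 2 (add ((B \leftrightarrow A) \to E)):
    ((B \leftrightarrow A) \to E): β-rule — branch into \lnot (B \leftrightarrow A)  //  E.
      branch 2.1 (add \lnot (B \leftrightarrow A)):
        \lnot (B \leftrightarrow A): β-rule — branch into B, \lnot A  //  \lnot B, A.
          branch 2.1.1 (add B, \lnot A):
            ○ open, literals {A=false, B=true}.
          branch 2.1.2 (add \lnot B, A):
            ○ open, literals {A=true, B=false}.
      branch 2.2 (add E):
        ○ open, literals {E=true}.
5 branches closed, 6 open.
Each open branch fixes some atoms; the unmentioned ones are free. Counting distinct full assignments: branch {B=true, C=false, D=false} (A, E, F) contributes 8 new; branch {B=true, D=false, F=false} (A, C, E) contributes 4 new; branch {A=true, B=true, D=false} (C, E, F) contributes 2 new; branch {A=false, B=true} (C, D, E, F) contributes 10 new; branch {A=true, B=false} (C, D, E, F) contributes 16 new; branch {E=true} (A, B, C, D, F) contributes 12 new. Total: 52.

52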